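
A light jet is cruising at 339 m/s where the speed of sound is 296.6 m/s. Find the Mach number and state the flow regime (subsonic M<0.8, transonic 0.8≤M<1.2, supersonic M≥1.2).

M = 1.14 (transonic)

M = v/a = 339 / 296.6 = 1.14
M = 1.14 → transonic.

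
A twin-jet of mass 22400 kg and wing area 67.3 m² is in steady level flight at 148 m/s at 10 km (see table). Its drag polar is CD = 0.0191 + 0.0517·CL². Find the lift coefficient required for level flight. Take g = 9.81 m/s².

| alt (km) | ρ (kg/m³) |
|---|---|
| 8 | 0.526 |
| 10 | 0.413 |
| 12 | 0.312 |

At 10 km, from the table: ρ = 0.413 kg/m³.
Weight W = mg = 22400 × 9.81 = 2.1974×10^5 N; in level flight L = W.
q = ½ρv² = ½ × 0.413 × 148² = 4523 Pa.
CL = 2W/(ρv²S) = 2×2.1974×10^5/(0.413×148²×67.3) = 0.7219.

CL = 0.722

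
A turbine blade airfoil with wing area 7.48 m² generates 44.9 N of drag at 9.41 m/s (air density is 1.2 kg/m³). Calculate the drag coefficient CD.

From D = ½ρv²S·CD, rearranging gives CD = 2D/(ρv²S).
CD = 2 × 44.9 / (1.2 × 9.41² × 7.48) = 0.113

CD = 0.113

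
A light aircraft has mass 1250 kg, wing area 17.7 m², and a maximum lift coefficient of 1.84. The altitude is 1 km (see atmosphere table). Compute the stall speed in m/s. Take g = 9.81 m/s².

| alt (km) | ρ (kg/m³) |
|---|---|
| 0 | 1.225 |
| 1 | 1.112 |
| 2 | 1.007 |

At 1 km, from the table: ρ = 1.112 kg/m³.
Stall occurs when L = W at CL,max. W = mg = 1250 × 9.81 = 12260 N.
V_stall = √(2W/(ρ·S·CL,max)) = √(2 × 12260 / (1.112 × 17.7 × 1.84))
V_stall = √677.2 = 26 m/s

V_stall = 26 m/s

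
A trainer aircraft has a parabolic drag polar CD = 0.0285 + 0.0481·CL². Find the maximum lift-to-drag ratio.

For CD = CD0 + K·CL², (L/D)max occurs at CL* = √(CD0/K) and equals 1/(2√(K·CD0)).
(L/D)max = 1/(2√(0.0481 × 0.0285)) = 1/(2 × 0.03702) = 13.5

(L/D)max = 13.5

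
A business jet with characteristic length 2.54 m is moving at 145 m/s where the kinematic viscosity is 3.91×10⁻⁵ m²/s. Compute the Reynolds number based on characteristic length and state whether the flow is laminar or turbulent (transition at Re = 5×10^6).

Re = v·c/ν = 145 × 2.54 / (3.91×10⁻⁵) = 9.42×10^6
Since 9.42×10^6 > 5×10^6, the flow is turbulent.

Re = 9.42×10^6 (turbulent)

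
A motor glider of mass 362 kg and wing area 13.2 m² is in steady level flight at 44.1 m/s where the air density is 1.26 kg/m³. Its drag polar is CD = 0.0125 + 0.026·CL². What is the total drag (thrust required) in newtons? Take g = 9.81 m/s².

In steady level flight, lift balances weight: W = mg = 362 × 9.81 = 3551.2 N.
q = ½ρv² = ½ × 1.26 × 44.1² = 1225 Pa.
CL = 2W/(ρv²S) = 2×3551.2/(1.26×44.1²×13.2) = 0.2196.
CD = 0.0125 + 0.026 × 0.2196² = 0.01375.
D = q·S·CD = 1225 × 13.2 × 0.01375 = 222.4 N

D = 222 N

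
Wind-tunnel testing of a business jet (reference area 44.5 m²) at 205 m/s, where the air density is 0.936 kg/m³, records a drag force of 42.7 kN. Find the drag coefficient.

From D = ½ρv²S·CD, rearranging gives CD = 2D/(ρv²S).
CD = 2 × 42700 / (0.936 × 205² × 44.5) = 0.0488

CD = 0.0488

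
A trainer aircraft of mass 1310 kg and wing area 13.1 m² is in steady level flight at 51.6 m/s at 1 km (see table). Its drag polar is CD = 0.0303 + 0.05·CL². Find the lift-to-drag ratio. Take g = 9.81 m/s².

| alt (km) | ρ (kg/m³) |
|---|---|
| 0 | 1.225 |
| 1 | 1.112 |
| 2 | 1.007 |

At 1 km, from the table: ρ = 1.112 kg/m³.
Level flight ⇒ L = W = m·g = 1310 × 9.81 = 12851 N.
q = ½ρv² = ½ × 1.112 × 51.6² = 1480 Pa.
CL = 2W/(ρv²S) = 2×12851/(1.112×51.6²×13.1) = 0.6627.
CD = 0.0303 + 0.05 × 0.6627² = 0.05226.
L/D = CL/CD = 0.6627 / 0.05226 = 12.7

L/D = 12.7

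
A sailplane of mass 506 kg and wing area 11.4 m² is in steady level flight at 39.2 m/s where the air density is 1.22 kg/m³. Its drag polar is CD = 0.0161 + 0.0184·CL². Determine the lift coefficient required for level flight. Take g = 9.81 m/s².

In steady level flight, lift balances weight: W = mg = 506 × 9.81 = 4963.9 N.
q = ½ρv² = ½ × 1.22 × 39.2² = 937.4 Pa.
CL = W/(q·S) = 4963.9 / (937.4 × 11.4) = 0.4645.

CL = 0.465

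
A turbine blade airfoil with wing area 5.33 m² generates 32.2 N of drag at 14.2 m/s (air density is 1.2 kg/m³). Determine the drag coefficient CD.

From D = ½ρv²S·CD, rearranging gives CD = 2D/(ρv²S).
CD = 2 × 32.2 / (1.2 × 14.2² × 5.33) = 0.0499

CD = 0.0499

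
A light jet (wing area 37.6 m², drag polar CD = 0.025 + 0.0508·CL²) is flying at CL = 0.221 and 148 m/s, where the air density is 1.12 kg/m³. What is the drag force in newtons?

CD = 0.025 + 0.0508 × 0.221² = 0.02748
D = ½ρv²S·CD = ½ × 1.12 × 148² × 37.6 × 0.02748 = 12700 N

D = 12700 N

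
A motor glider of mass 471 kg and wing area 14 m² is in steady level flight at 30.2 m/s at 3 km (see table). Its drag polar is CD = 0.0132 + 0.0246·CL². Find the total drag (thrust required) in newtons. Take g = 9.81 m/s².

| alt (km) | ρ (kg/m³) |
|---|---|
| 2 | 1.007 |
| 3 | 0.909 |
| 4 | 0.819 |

At 3 km, from the table: ρ = 0.909 kg/m³.
Level flight ⇒ L = W = m·g = 471 × 9.81 = 4620.5 N.
Dynamic pressure q = 0.5 × 0.909 × 30.2² = 414.5 Pa.
Required CL = L/(qS) = 4620.5/(414.5·14) = 0.7962.
CD = 0.0132 + 0.0246 × 0.7962² = 0.02879.
D = q·S·CD = 414.5 × 14 × 0.02879 = 167.1 N

D = 167 N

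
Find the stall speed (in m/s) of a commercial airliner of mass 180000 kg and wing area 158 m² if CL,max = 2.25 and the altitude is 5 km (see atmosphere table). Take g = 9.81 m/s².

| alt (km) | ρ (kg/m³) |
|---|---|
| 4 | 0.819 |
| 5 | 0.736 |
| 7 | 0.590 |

At 5 km, from the table: ρ = 0.736 kg/m³.
Stall occurs when L = W at CL,max. W = mg = 180000 × 9.81 = 1.766×10^6 N.
From L = ½ρV²S·CL,max = W: V_stall = √(2W/(ρSCL,max)) = √(2·1.766×10^6/(0.736·158·2.25))
V_stall = √13500 = 116 m/s

V_stall = 116 m/s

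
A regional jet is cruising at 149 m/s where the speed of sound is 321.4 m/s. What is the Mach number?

M = v/a = 149 / 321.4 = 0.464

M = 0.464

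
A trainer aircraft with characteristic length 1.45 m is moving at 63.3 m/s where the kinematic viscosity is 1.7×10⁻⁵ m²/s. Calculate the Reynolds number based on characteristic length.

Re = v·c/ν = 63.3 × 1.45 / (1.7×10⁻⁵) = 5.4×10^6

Re = 5.4×10^6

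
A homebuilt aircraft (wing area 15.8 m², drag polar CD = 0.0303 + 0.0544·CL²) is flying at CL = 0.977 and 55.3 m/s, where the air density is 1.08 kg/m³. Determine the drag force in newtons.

D = 2150 N

CD = 0.0303 + 0.0544 × 0.977² = 0.08223
D = ½ρv²S·CD = ½ × 1.08 × 55.3² × 15.8 × 0.08223 = 2150 N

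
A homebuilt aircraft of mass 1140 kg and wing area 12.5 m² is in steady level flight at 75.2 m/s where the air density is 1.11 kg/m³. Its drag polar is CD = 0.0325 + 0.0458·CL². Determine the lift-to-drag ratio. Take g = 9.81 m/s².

Weight W = mg = 1140 × 9.81 = 11183 N; in level flight L = W.
q = ½ρv² = ½ × 1.11 × 75.2² = 3139 Pa.
Required CL = L/(qS) = 11183/(3139·12.5) = 0.2851.
CD = 0.0325 + 0.0458 × 0.2851² = 0.03622.
L/D = CL/CD = 0.2851 / 0.03622 = 7.87

L/D = 7.87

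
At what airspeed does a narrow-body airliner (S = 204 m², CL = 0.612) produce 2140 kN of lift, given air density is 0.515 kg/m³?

v = 258 m/s

L = ½ρv²S·CL ⇒ v = √(2L/(ρ·S·CL))
v = √(2 × 2.14×10^6 / (0.515 × 204 × 0.612)) = √66570 = 258 m/s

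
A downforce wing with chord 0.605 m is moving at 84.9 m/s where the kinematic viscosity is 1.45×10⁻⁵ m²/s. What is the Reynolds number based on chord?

Re = v·c/ν = 84.9 × 0.605 / (1.45×10⁻⁵) = 3.54×10^6

Re = 3.54×10^6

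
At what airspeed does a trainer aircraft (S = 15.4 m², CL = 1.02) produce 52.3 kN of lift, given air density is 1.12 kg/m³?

v = 77.1 m/s

L = ½ρv²S·CL ⇒ v = √(2L/(ρ·S·CL))
v = √(2 × 52300 / (1.12 × 15.4 × 1.02)) = √5946 = 77.1 m/s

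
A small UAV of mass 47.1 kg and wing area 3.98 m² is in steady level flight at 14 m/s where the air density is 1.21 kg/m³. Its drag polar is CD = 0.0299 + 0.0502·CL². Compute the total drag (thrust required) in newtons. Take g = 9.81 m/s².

Level flight ⇒ L = W = m·g = 47.1 × 9.81 = 462.05 N.
Dynamic pressure q = 0.5 × 1.21 × 14² = 118.6 Pa.
Required CL = L/(qS) = 462.05/(118.6·3.98) = 0.979.
CD = 0.0299 + 0.0502 × 0.979² = 0.07802.
D = q·S·CD = 118.6 × 3.98 × 0.07802 = 36.82 N

D = 36.8 N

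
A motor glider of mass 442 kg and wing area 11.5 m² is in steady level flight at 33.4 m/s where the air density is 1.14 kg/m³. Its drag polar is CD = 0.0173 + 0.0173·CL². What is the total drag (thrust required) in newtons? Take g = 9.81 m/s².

In steady level flight, lift balances weight: W = mg = 442 × 9.81 = 4336 N.
Dynamic pressure q = 0.5 × 1.14 × 33.4² = 635.9 Pa.
CL = W/(q·S) = 4336 / (635.9 × 11.5) = 0.593.
CD = 0.0173 + 0.0173 × 0.593² = 0.02338.
D = q·S·CD = 635.9 × 11.5 × 0.02338 = 171 N

D = 171 N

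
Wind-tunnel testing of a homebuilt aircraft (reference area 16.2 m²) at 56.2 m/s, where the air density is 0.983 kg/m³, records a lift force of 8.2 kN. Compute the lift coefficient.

From L = ½ρv²S·CL, rearranging gives CL = 2L/(ρv²S).
CL = 2 × 8200 / (0.983 × 56.2² × 16.2) = 0.326

CL = 0.326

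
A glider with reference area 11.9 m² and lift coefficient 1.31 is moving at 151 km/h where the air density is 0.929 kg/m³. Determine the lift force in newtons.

Convert speed: v = 151 km/h ÷ 3.6 = 41.94 m/s.
L = ½ρv²S·CL = ½ × 0.929 × 41.94² × 11.9 × 1.31 = 12700 N ≈ 12.7 kN

L = 12700 N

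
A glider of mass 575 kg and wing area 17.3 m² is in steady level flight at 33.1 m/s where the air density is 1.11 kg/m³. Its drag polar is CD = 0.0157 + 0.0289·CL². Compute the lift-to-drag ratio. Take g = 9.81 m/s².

Level flight ⇒ L = W = m·g = 575 × 9.81 = 5640.8 N.
Dynamic pressure q = 0.5 × 1.11 × 33.1² = 608.1 Pa.
Required CL = L/(qS) = 5640.8/(608.1·17.3) = 0.5362.
CD = 0.0157 + 0.0289 × 0.5362² = 0.02401.
L/D = CL/CD = 0.5362 / 0.02401 = 22.3

L/D = 22.3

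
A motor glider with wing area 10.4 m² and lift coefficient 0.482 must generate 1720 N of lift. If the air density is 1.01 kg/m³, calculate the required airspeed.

v = 26.1 m/s

L = ½ρv²S·CL ⇒ v = √(2L/(ρ·S·CL))
v = √(2 × 1720 / (1.01 × 10.4 × 0.482)) = √679.4 = 26.1 m/s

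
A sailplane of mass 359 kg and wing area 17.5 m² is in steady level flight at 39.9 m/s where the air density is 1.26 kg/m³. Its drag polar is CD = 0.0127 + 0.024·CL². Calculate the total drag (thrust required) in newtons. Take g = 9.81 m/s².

D = 240 N

In steady level flight, lift balances weight: W = mg = 359 × 9.81 = 3521.8 N.
q = ½ρv² = ½ × 1.26 × 39.9² = 1003 Pa.
Required CL = L/(qS) = 3521.8/(1003·17.5) = 0.2006.
CD = 0.0127 + 0.024 × 0.2006² = 0.01367.
D = q·S·CD = 1003 × 17.5 × 0.01367 = 239.9 N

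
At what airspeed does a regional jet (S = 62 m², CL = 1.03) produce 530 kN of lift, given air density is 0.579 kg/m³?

v = 169 m/s

L = ½ρv²S·CL ⇒ v = √(2L/(ρ·S·CL))
v = √(2 × 5.3×10^5 / (0.579 × 62 × 1.03)) = √28670 = 169 m/s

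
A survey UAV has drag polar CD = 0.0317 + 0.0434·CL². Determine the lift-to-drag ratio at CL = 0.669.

CD = 0.0317 + 0.0434 × 0.669² = 0.05112
L/D = CL/CD = 0.669 / 0.05112 = 13.1

L/D = 13.1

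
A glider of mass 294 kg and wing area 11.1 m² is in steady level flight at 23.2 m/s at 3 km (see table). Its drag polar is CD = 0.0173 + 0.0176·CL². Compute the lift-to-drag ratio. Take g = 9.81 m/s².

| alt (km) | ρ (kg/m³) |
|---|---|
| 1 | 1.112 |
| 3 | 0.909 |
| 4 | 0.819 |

L/D = 28.6

At 3 km, from the table: ρ = 0.909 kg/m³.
Level flight ⇒ L = W = m·g = 294 × 9.81 = 2884.1 N.
q = ½ρv² = ½ × 0.909 × 23.2² = 244.6 Pa.
Required CL = L/(qS) = 2884.1/(244.6·11.1) = 1.062.
CD = 0.0173 + 0.0176 × 1.062² = 0.03716.
L/D = CL/CD = 1.062 / 0.03716 = 28.6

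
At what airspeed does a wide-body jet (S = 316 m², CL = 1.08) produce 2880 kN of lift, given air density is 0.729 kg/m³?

v = 152 m/s

L = ½ρv²S·CL ⇒ v = √(2L/(ρ·S·CL))
v = √(2 × 2.88×10^6 / (0.729 × 316 × 1.08)) = √23150 = 152 m/s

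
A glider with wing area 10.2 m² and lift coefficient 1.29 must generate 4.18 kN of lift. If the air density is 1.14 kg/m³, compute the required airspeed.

v = 23.6 m/s

L = ½ρv²S·CL ⇒ v = √(2L/(ρ·S·CL))
v = √(2 × 4180 / (1.14 × 10.2 × 1.29)) = √557.3 = 23.6 m/s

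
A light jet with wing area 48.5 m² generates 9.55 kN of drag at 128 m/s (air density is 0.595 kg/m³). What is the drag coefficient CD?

From D = ½ρv²S·CD, rearranging gives CD = 2D/(ρv²S).
CD = 2 × 9550 / (0.595 × 128² × 48.5) = 0.0404

CD = 0.0404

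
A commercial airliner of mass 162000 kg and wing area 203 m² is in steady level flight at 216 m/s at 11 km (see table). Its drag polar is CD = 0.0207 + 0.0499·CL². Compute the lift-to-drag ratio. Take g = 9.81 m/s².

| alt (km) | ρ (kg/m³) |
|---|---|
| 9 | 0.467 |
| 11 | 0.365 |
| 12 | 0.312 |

L/D = 14.6

At 11 km, from the table: ρ = 0.365 kg/m³.
In steady level flight, lift balances weight: W = mg = 162000 × 9.81 = 1.5892×10^6 N.
Dynamic pressure q = 0.5 × 0.365 × 216² = 8515 Pa.
CL = 2W/(ρv²S) = 2×1.5892×10^6/(0.365×216²×203) = 0.9194.
CD = 0.0207 + 0.0499 × 0.9194² = 0.06288.
L/D = CL/CD = 0.9194 / 0.06288 = 14.6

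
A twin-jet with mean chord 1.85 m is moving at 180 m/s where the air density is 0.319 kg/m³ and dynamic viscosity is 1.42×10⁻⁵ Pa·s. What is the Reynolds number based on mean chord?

Re = ρ·v·c/μ = 0.319 × 180 × 1.85 / (1.42×10⁻⁵) = 7.48×10^6

Re = 7.48×10^6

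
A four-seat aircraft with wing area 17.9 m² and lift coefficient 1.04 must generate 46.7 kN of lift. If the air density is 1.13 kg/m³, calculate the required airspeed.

v = 66.6 m/s

L = ½ρv²S·CL ⇒ v = √(2L/(ρ·S·CL))
v = √(2 × 46700 / (1.13 × 17.9 × 1.04)) = √4440 = 66.6 m/s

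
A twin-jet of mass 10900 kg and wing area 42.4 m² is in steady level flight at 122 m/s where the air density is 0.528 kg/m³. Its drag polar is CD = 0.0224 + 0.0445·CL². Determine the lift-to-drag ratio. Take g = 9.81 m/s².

L/D = 15.8

Level flight ⇒ L = W = m·g = 10900 × 9.81 = 1.0693×10^5 N.
q = ½ρv² = ½ × 0.528 × 122² = 3929 Pa.
CL = 2W/(ρv²S) = 2×1.0693×10^5/(0.528×122²×42.4) = 0.6418.
CD = 0.0224 + 0.0445 × 0.6418² = 0.04073.
L/D = CL/CD = 0.6418 / 0.04073 = 15.8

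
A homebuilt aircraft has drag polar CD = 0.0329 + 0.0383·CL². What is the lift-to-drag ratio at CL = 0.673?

CD = 0.0329 + 0.0383 × 0.673² = 0.05025
L/D = CL/CD = 0.673 / 0.05025 = 13.4

L/D = 13.4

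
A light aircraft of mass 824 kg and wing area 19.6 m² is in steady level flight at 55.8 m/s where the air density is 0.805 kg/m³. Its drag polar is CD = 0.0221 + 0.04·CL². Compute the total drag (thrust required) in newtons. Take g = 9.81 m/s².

In steady level flight, lift balances weight: W = mg = 824 × 9.81 = 8083.4 N.
Dynamic pressure q = 0.5 × 0.805 × 55.8² = 1253 Pa.
Required CL = L/(qS) = 8083.4/(1253·19.6) = 0.3291.
CD = 0.0221 + 0.04 × 0.3291² = 0.02643.
D = q·S·CD = 1253 × 19.6 × 0.02643 = 649.3 N

D = 649 N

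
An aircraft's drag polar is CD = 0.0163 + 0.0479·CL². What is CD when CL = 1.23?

CD = 0.0888

CD = 0.0163 + 0.0479 × 1.23² = 0.0163 + 0.07247 = 0.0888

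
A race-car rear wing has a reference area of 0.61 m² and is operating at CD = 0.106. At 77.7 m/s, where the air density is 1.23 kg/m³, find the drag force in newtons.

Dynamic pressure q = ½ρv² = ½ × 1.23 × 77.7² = 3713 Pa.
D = q·S·CD = 3713 × 0.61 × 0.106 = 240 N

D = 240 N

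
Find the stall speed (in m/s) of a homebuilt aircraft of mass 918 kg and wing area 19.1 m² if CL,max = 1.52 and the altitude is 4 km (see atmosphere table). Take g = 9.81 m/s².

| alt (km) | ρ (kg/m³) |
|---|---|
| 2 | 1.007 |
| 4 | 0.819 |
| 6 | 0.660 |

At 4 km, from the table: ρ = 0.819 kg/m³.
At stall, lift equals weight: L = W = m·g = 918 × 9.81 = 9006 N.
From L = ½ρV²S·CL,max = W: V_stall = √(2W/(ρSCL,max)) = √(2·9006/(0.819·19.1·1.52))
V_stall = √757.5 = 27.5 m/s

V_stall = 27.5 m/s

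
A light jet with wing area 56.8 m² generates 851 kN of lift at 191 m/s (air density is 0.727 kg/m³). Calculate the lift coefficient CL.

From L = ½ρv²S·CL, rearranging gives CL = 2L/(ρv²S).
CL = 2 × 8.51×10^5 / (0.727 × 191² × 56.8) = 1.13

CL = 1.13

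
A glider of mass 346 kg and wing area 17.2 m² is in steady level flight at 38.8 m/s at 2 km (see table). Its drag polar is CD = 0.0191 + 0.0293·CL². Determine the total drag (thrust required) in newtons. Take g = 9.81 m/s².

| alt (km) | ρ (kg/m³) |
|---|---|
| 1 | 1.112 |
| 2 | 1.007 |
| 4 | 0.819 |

D = 275 N

At 2 km, from the table: ρ = 1.007 kg/m³.
In steady level flight, lift balances weight: W = mg = 346 × 9.81 = 3394.3 N.
q = ½ρv² = ½ × 1.007 × 38.8² = 758 Pa.
CL = W/(q·S) = 3394.3 / (758 × 17.2) = 0.2603.
CD = 0.0191 + 0.0293 × 0.2603² = 0.02109.
D = q·S·CD = 758 × 17.2 × 0.02109 = 274.9 N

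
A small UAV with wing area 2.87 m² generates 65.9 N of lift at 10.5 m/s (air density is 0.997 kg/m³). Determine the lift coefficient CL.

CL = 0.418

From L = ½ρv²S·CL, rearranging gives CL = 2L/(ρv²S).
CL = 2 × 65.9 / (0.997 × 10.5² × 2.87) = 0.418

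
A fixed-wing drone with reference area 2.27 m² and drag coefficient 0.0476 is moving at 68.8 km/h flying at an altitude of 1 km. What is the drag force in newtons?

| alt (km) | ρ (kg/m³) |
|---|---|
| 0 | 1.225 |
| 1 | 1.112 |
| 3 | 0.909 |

D = 21.9 N

At 1 km, from the table: ρ = 1.112 kg/m³.
Convert speed: v = 68.8 km/h ÷ 3.6 = 19.11 m/s.
Dynamic pressure q = ½ρv² = ½ × 1.112 × 19.11² = 203.1 Pa.
D = q·S·CD = 203.1 × 2.27 × 0.0476 = 21.9 N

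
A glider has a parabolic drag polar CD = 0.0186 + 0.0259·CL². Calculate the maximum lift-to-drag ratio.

For CD = CD0 + K·CL², (L/D)max occurs at CL* = √(CD0/K) and equals 1/(2√(K·CD0)).
(L/D)max = 1/(2√(0.0259 × 0.0186)) = 1/(2 × 0.02195) = 22.8

(L/D)max = 22.8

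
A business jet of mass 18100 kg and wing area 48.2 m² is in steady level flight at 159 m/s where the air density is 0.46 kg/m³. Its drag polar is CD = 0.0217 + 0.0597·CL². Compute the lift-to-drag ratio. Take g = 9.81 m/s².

L/D = 13.9

In steady level flight, lift balances weight: W = mg = 18100 × 9.81 = 1.7756×10^5 N.
q = ½ρv² = ½ × 0.46 × 159² = 5815 Pa.
CL = W/(q·S) = 1.7756×10^5 / (5815 × 48.2) = 0.6335.
CD = 0.0217 + 0.0597 × 0.6335² = 0.04566.
L/D = CL/CD = 0.6335 / 0.04566 = 13.9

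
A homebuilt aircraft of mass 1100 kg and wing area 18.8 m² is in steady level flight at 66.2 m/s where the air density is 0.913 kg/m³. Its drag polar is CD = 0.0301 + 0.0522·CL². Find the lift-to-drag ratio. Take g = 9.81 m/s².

L/D = 8.34

Level flight ⇒ L = W = m·g = 1100 × 9.81 = 10791 N.
Dynamic pressure q = 0.5 × 0.913 × 66.2² = 2001 Pa.
CL = 2W/(ρv²S) = 2×10791/(0.913×66.2²×18.8) = 0.2869.
CD = 0.0301 + 0.0522 × 0.2869² = 0.0344.
L/D = CL/CD = 0.2869 / 0.0344 = 8.34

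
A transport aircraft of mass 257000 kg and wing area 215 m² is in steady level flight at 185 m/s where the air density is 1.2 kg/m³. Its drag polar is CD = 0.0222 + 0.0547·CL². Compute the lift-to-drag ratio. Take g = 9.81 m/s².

L/D = 14.3

In steady level flight, lift balances weight: W = mg = 257000 × 9.81 = 2.5212×10^6 N.
Dynamic pressure q = 0.5 × 1.2 × 185² = 20540 Pa.
Required CL = L/(qS) = 2.5212×10^6/(20540·215) = 0.571.
CD = 0.0222 + 0.0547 × 0.571² = 0.04004.
L/D = CL/CD = 0.571 / 0.04004 = 14.3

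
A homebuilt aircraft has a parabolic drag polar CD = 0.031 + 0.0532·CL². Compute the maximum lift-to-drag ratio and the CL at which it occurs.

For CD = CD0 + K·CL², (L/D)max occurs at CL* = √(CD0/K) and equals 1/(2√(K·CD0)).
(L/D)max = 1/(2√(0.0532 × 0.031)) = 1/(2 × 0.04061) = 12.3
CL* = √(0.031/0.0532) = 0.763

(L/D)max = 12.3, at CL = 0.763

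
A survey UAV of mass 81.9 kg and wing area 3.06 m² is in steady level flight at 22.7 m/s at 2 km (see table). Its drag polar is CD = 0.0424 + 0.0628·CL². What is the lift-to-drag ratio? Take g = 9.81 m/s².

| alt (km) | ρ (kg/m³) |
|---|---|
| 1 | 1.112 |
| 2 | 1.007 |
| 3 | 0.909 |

At 2 km, from the table: ρ = 1.007 kg/m³.
Level flight ⇒ L = W = m·g = 81.9 × 9.81 = 803.44 N.
Dynamic pressure q = 0.5 × 1.007 × 22.7² = 259.4 Pa.
CL = 2W/(ρv²S) = 2×803.44/(1.007×22.7²×3.06) = 1.012.
CD = 0.0424 + 0.0628 × 1.012² = 0.1067.
L/D = CL/CD = 1.012 / 0.1067 = 9.48

L/D = 9.48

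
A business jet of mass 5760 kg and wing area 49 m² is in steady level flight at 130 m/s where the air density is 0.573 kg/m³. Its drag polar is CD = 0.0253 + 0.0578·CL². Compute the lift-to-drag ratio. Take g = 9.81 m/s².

L/D = 8.33

Weight W = mg = 5760 × 9.81 = 56506 N; in level flight L = W.
Dynamic pressure q = 0.5 × 0.573 × 130² = 4842 Pa.
CL = W/(q·S) = 56506 / (4842 × 49) = 0.2382.
CD = 0.0253 + 0.0578 × 0.2382² = 0.02858.
L/D = CL/CD = 0.2382 / 0.02858 = 8.33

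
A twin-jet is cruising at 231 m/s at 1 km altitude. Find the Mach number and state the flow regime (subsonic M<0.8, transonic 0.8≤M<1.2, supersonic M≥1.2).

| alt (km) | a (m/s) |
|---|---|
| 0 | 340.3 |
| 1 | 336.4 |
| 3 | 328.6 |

At 1 km, from the table: a = 336.4 m/s.
M = v/a = 231 / 336.4 = 0.687
M = 0.687 → subsonic.

M = 0.687 (subsonic)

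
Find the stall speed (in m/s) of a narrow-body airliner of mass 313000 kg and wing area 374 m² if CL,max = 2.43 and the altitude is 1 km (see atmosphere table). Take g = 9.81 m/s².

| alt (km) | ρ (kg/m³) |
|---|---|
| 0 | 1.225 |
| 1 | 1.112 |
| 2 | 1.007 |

V_stall = 78 m/s

At 1 km, from the table: ρ = 1.112 kg/m³.
Stall occurs when L = W at CL,max. W = mg = 313000 × 9.81 = 3.071×10^6 N.
V_stall = √(2W/(ρ·S·CL,max)) = √(2 × 3.071×10^6 / (1.112 × 374 × 2.43))
V_stall = √6077 = 78 m/s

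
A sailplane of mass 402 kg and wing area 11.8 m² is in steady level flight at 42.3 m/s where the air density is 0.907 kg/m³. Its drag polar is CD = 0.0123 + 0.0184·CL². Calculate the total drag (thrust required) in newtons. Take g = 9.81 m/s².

In steady level flight, lift balances weight: W = mg = 402 × 9.81 = 3943.6 N.
q = ½ρv² = ½ × 0.907 × 42.3² = 811.4 Pa.
CL = 2W/(ρv²S) = 2×3943.6/(0.907×42.3²×11.8) = 0.4119.
CD = 0.0123 + 0.0184 × 0.4119² = 0.01542.
D = q·S·CD = 811.4 × 11.8 × 0.01542 = 147.7 N

D = 148 N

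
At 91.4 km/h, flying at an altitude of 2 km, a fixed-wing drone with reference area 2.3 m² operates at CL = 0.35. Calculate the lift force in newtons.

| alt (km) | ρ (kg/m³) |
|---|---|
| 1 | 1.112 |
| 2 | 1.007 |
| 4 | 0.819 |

L = 261 N

At 2 km, from the table: ρ = 1.007 kg/m³.
Convert speed: v = 91.4 km/h ÷ 3.6 = 25.39 m/s.
Dynamic pressure q = ½ρv² = ½ × 1.007 × 25.39² = 324.6 Pa.
L = q·S·CL = 324.6 × 2.3 × 0.35 = 261 N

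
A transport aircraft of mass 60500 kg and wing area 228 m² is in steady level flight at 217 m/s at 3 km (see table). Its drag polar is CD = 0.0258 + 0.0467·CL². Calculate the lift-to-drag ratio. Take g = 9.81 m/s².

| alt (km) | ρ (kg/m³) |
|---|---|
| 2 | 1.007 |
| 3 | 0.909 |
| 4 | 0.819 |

L/D = 4.59

At 3 km, from the table: ρ = 0.909 kg/m³.
Weight W = mg = 60500 × 9.81 = 5.935×10^5 N; in level flight L = W.
Dynamic pressure q = 0.5 × 0.909 × 217² = 21400 Pa.
Required CL = L/(qS) = 5.935×10^5/(21400·228) = 0.1216.
CD = 0.0258 + 0.0467 × 0.1216² = 0.02649.
L/D = CL/CD = 0.1216 / 0.02649 = 4.59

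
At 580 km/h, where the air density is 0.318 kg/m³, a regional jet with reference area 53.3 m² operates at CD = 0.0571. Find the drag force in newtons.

Convert speed: v = 580 km/h ÷ 3.6 = 161.1 m/s.
D = ½ρv²S·CD = ½ × 0.318 × 161.1² × 53.3 × 0.0571 = 12600 N ≈ 12.6 kN

D = 12600 N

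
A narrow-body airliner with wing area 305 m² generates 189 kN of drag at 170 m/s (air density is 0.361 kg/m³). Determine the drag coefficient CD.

CD = 0.119

From D = ½ρv²S·CD, rearranging gives CD = 2D/(ρv²S).
CD = 2 × 1.89×10^5 / (0.361 × 170² × 305) = 0.119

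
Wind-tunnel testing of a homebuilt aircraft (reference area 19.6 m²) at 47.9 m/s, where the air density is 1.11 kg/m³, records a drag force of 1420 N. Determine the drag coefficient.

CD = 0.0569

From D = ½ρv²S·CD, rearranging gives CD = 2D/(ρv²S).
CD = 2 × 1420 / (1.11 × 47.9² × 19.6) = 0.0569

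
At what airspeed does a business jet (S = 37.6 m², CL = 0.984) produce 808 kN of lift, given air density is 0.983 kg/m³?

L = ½ρv²S·CL ⇒ v = √(2L/(ρ·S·CL))
v = √(2 × 8.08×10^5 / (0.983 × 37.6 × 0.984)) = √44430 = 211 m/s

v = 211 m/s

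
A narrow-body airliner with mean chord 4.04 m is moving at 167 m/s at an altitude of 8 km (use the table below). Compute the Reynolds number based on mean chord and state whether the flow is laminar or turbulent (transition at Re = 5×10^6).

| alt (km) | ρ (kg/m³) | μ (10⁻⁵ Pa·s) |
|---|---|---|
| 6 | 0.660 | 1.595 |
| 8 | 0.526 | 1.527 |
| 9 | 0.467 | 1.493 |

Re = 2.32×10^7 (turbulent)

At 8 km, from the table: ρ = 0.526 kg/m³, μ = 1.527×10⁻⁵ Pa·s.
Re = ρ·v·c/μ = 0.526 × 167 × 4.04 / (1.527×10⁻⁵) = 2.32×10^7
Since 2.32×10^7 > 5×10^6, the flow is turbulent.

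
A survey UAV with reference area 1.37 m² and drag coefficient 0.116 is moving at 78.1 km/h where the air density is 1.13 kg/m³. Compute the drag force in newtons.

D = 42.3 N

Convert speed: v = 78.1 km/h ÷ 3.6 = 21.69 m/s.
D = ½ρv²S·CD = ½ × 1.13 × 21.69² × 1.37 × 0.116 = 42.3 N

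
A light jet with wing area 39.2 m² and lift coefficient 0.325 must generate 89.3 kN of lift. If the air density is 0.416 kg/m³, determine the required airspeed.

L = ½ρv²S·CL ⇒ v = √(2L/(ρ·S·CL))
v = √(2 × 89300 / (0.416 × 39.2 × 0.325)) = √33700 = 184 m/s

v = 184 m/s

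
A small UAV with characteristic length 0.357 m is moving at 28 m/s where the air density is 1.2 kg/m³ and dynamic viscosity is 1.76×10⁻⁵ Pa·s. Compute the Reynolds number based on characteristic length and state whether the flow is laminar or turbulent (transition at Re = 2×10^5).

Re = ρ·v·c/μ = 1.2 × 28 × 0.357 / (1.76×10⁻⁵) = 6.82×10^5
Since 6.82×10^5 > 2×10^5, the flow is turbulent.

Re = 6.82×10^5 (turbulent)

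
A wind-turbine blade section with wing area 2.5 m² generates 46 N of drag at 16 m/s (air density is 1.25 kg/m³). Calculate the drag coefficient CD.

CD = 0.115

From D = ½ρv²S·CD, rearranging gives CD = 2D/(ρv²S).
CD = 2 × 46 / (1.25 × 16² × 2.5) = 0.115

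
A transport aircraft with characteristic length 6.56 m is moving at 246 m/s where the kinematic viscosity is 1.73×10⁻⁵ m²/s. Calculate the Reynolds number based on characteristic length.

Re = v·c/ν = 246 × 6.56 / (1.73×10⁻⁵) = 9.33×10^7

Re = 9.33×10^7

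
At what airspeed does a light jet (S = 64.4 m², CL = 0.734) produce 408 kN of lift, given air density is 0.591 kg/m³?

v = 171 m/s

L = ½ρv²S·CL ⇒ v = √(2L/(ρ·S·CL))
v = √(2 × 4.08×10^5 / (0.591 × 64.4 × 0.734)) = √29210 = 171 m/s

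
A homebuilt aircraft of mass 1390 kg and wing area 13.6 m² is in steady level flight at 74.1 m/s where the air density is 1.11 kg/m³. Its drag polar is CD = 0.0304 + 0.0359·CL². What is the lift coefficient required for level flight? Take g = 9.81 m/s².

Level flight ⇒ L = W = m·g = 1390 × 9.81 = 13636 N.
q = ½ρv² = ½ × 1.11 × 74.1² = 3047 Pa.
CL = 2W/(ρv²S) = 2×13636/(1.11×74.1²×13.6) = 0.329.

CL = 0.329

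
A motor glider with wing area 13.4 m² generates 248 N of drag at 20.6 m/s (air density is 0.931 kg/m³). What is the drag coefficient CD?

CD = 0.0937

From D = ½ρv²S·CD, rearranging gives CD = 2D/(ρv²S).
CD = 2 × 248 / (0.931 × 20.6² × 13.4) = 0.0937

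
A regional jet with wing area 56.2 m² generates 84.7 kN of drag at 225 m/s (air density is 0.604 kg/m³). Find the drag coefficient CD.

From D = ½ρv²S·CD, rearranging gives CD = 2D/(ρv²S).
CD = 2 × 84700 / (0.604 × 225² × 56.2) = 0.0986

CD = 0.0986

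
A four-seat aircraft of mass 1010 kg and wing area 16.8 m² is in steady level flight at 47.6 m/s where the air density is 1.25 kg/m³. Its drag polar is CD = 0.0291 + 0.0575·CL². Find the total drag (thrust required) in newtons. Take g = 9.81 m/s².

D = 930 N

Weight W = mg = 1010 × 9.81 = 9908.1 N; in level flight L = W.
Dynamic pressure q = 0.5 × 1.25 × 47.6² = 1416 Pa.
CL = W/(q·S) = 9908.1 / (1416 × 16.8) = 0.4165.
CD = 0.0291 + 0.0575 × 0.4165² = 0.03907.
D = q·S·CD = 1416 × 16.8 × 0.03907 = 929.6 N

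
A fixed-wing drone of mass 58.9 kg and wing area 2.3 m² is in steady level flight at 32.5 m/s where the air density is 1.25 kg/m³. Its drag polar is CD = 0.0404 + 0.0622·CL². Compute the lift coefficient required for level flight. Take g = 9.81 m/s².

CL = 0.381

Weight W = mg = 58.9 × 9.81 = 577.81 N; in level flight L = W.
Dynamic pressure q = 0.5 × 1.25 × 32.5² = 660.2 Pa.
CL = W/(q·S) = 577.81 / (660.2 × 2.3) = 0.3805.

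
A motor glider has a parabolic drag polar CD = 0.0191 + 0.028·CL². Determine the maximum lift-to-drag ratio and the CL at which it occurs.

For CD = CD0 + K·CL², (L/D)max occurs at CL* = √(CD0/K) and equals 1/(2√(K·CD0)).
(L/D)max = 1/(2√(0.028 × 0.0191)) = 1/(2 × 0.02313) = 21.6
CL* = √(0.0191/0.028) = 0.826

(L/D)max = 21.6, at CL = 0.826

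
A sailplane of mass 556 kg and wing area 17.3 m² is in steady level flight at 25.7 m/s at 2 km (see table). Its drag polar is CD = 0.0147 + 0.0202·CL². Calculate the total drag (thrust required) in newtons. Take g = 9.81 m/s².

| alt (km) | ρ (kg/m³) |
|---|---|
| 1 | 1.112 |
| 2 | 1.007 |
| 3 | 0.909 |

D = 189 N

At 2 km, from the table: ρ = 1.007 kg/m³.
In steady level flight, lift balances weight: W = mg = 556 × 9.81 = 5454.4 N.
Dynamic pressure q = 0.5 × 1.007 × 25.7² = 332.6 Pa.
CL = 2W/(ρv²S) = 2×5454.4/(1.007×25.7²×17.3) = 0.9481.
CD = 0.0147 + 0.0202 × 0.9481² = 0.03286.
D = q·S·CD = 332.6 × 17.3 × 0.03286 = 189 N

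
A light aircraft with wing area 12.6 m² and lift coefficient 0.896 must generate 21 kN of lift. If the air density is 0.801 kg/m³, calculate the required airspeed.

L = ½ρv²S·CL ⇒ v = √(2L/(ρ·S·CL))
v = √(2 × 21000 / (0.801 × 12.6 × 0.896)) = √4644 = 68.2 m/s

v = 68.2 m/s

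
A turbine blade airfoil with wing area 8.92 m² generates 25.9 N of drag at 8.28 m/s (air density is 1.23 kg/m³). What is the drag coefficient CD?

From D = ½ρv²S·CD, rearranging gives CD = 2D/(ρv²S).
CD = 2 × 25.9 / (1.23 × 8.28² × 8.92) = 0.0689

CD = 0.0689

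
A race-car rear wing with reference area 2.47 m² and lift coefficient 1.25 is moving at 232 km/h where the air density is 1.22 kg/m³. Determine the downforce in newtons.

Convert speed: v = 232 km/h ÷ 3.6 = 64.44 m/s.
L = ½ρv²S·CL = ½ × 1.22 × 64.44² × 2.47 × 1.25 = 7820 N ≈ 7.82 kN

L = 7820 N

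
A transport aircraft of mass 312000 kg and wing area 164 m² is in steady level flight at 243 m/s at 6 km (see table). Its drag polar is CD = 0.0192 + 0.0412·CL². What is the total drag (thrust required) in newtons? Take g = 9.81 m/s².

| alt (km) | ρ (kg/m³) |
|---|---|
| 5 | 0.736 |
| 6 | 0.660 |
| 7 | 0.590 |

D = 1.82×10^5 N

At 6 km, from the table: ρ = 0.660 kg/m³.
Weight W = mg = 312000 × 9.81 = 3.0607×10^6 N; in level flight L = W.
Dynamic pressure q = 0.5 × 0.66 × 243² = 19490 Pa.
CL = 2W/(ρv²S) = 2×3.0607×10^6/(0.66×243²×164) = 0.9578.
CD = 0.0192 + 0.0412 × 0.9578² = 0.05699.
D = q·S·CD = 19490 × 164 × 0.05699 = 1.821×10^5 N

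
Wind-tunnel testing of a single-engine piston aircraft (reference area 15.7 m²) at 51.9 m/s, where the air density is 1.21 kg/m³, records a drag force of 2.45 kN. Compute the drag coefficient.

From D = ½ρv²S·CD, rearranging gives CD = 2D/(ρv²S).
CD = 2 × 2450 / (1.21 × 51.9² × 15.7) = 0.0958

CD = 0.0958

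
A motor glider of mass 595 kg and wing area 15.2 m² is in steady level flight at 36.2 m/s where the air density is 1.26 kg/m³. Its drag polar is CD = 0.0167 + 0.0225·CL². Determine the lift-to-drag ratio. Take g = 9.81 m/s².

L/D = 21.6

Weight W = mg = 595 × 9.81 = 5837 N; in level flight L = W.
Dynamic pressure q = 0.5 × 1.26 × 36.2² = 825.6 Pa.
Required CL = L/(qS) = 5837/(825.6·15.2) = 0.4651.
CD = 0.0167 + 0.0225 × 0.4651² = 0.02157.
L/D = CL/CD = 0.4651 / 0.02157 = 21.6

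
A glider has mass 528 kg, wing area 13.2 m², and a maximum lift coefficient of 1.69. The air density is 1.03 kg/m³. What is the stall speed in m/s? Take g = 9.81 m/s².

V_stall = 21.2 m/s

Weight W = mg = 528 × 9.81 = 5180 N.
V_stall = √(2W/(ρ·S·CL,max)) = √(2 × 5180 / (1.03 × 13.2 × 1.69))
V_stall = √450.9 = 21.2 m/s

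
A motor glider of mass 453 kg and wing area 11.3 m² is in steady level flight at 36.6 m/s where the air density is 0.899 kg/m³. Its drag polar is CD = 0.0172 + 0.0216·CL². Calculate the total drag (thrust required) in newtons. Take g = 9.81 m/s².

Weight W = mg = 453 × 9.81 = 4443.9 N; in level flight L = W.
Dynamic pressure q = 0.5 × 0.899 × 36.6² = 602.1 Pa.
CL = W/(q·S) = 4443.9 / (602.1 × 11.3) = 0.6531.
CD = 0.0172 + 0.0216 × 0.6531² = 0.02641.
D = q·S·CD = 602.1 × 11.3 × 0.02641 = 179.7 N

D = 180 N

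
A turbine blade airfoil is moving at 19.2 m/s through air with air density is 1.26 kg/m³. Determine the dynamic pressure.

q = ½ρv² = ½ × 1.26 × 19.2² = 232 Pa

q = 232 Pa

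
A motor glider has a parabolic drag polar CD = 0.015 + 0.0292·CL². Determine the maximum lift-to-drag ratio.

(L/D)max = 23.9

For CD = CD0 + K·CL², (L/D)max occurs at CL* = √(CD0/K) and equals 1/(2√(K·CD0)).
(L/D)max = 1/(2√(0.0292 × 0.015)) = 1/(2 × 0.02093) = 23.9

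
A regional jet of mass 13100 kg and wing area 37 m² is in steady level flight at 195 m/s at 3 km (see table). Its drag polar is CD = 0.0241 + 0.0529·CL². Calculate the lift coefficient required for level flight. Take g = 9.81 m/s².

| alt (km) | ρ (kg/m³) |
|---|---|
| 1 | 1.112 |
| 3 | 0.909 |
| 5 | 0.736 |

CL = 0.201

At 3 km, from the table: ρ = 0.909 kg/m³.
In steady level flight, lift balances weight: W = mg = 13100 × 9.81 = 1.2851×10^5 N.
Dynamic pressure q = 0.5 × 0.909 × 195² = 17280 Pa.
CL = W/(q·S) = 1.2851×10^5 / (17280 × 37) = 0.201.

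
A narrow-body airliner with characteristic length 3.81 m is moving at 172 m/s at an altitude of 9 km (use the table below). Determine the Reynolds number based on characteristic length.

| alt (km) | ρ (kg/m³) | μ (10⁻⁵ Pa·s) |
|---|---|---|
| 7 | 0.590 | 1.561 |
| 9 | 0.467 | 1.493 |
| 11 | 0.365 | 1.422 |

Re = 2.05×10^7

At 9 km, from the table: ρ = 0.467 kg/m³, μ = 1.493×10⁻⁵ Pa·s.
Re = ρ·v·c/μ = 0.467 × 172 × 3.81 / (1.493×10⁻⁵) = 2.05×10^7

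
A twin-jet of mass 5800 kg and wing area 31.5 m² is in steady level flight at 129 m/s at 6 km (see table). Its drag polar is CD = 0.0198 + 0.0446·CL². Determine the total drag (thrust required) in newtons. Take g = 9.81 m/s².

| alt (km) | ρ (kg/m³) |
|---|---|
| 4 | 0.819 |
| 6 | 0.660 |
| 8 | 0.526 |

D = 4260 N

At 6 km, from the table: ρ = 0.660 kg/m³.
In steady level flight, lift balances weight: W = mg = 5800 × 9.81 = 56898 N.
Dynamic pressure q = 0.5 × 0.66 × 129² = 5492 Pa.
Required CL = L/(qS) = 56898/(5492·31.5) = 0.3289.
CD = 0.0198 + 0.0446 × 0.3289² = 0.02463.
D = q·S·CD = 5492 × 31.5 × 0.02463 = 4260 N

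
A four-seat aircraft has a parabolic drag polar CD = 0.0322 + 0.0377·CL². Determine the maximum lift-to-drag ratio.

(L/D)max = 14.4

For CD = CD0 + K·CL², (L/D)max occurs at CL* = √(CD0/K) and equals 1/(2√(K·CD0)).
(L/D)max = 1/(2√(0.0377 × 0.0322)) = 1/(2 × 0.03484) = 14.4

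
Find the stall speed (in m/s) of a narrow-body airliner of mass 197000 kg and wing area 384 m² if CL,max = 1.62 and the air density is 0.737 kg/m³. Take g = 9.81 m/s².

Weight W = mg = 197000 × 9.81 = 1.933×10^6 N.
V_stall = √(2W/(ρ·S·CL,max)) = √(2 × 1.933×10^6 / (0.737 × 384 × 1.62))
V_stall = √8430 = 91.8 m/s

V_stall = 91.8 m/s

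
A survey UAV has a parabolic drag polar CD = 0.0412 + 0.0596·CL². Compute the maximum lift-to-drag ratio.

(L/D)max = 10.1

For CD = CD0 + K·CL², (L/D)max occurs at CL* = √(CD0/K) and equals 1/(2√(K·CD0)).
(L/D)max = 1/(2√(0.0596 × 0.0412)) = 1/(2 × 0.04955) = 10.1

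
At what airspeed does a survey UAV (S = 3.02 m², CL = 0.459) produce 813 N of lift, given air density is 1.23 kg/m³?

v = 30.9 m/s

L = ½ρv²S·CL ⇒ v = √(2L/(ρ·S·CL))
v = √(2 × 813 / (1.23 × 3.02 × 0.459)) = √953.7 = 30.9 m/s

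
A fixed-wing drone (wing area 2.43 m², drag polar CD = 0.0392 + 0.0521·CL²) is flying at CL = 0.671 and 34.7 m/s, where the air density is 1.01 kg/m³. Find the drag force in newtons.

D = 92.6 N

CD = 0.0392 + 0.0521 × 0.671² = 0.06266
D = ½ρv²S·CD = ½ × 1.01 × 34.7² × 2.43 × 0.06266 = 92.6 N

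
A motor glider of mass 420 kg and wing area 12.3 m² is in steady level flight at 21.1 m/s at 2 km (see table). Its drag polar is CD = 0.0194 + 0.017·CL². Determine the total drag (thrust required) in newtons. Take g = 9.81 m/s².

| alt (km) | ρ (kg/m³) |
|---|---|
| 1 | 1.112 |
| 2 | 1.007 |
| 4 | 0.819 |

D = 158 N

At 2 km, from the table: ρ = 1.007 kg/m³.
Weight W = mg = 420 × 9.81 = 4120.2 N; in level flight L = W.
q = ½ρv² = ½ × 1.007 × 21.1² = 224.2 Pa.
Required CL = L/(qS) = 4120.2/(224.2·12.3) = 1.494.
CD = 0.0194 + 0.017 × 1.494² = 0.05736.
D = q·S·CD = 224.2 × 12.3 × 0.05736 = 158.2 N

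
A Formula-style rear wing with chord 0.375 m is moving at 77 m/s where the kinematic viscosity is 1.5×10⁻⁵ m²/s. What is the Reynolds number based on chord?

Re = 1.92×10^6

Re = v·c/ν = 77 × 0.375 / (1.5×10⁻⁵) = 1.92×10^6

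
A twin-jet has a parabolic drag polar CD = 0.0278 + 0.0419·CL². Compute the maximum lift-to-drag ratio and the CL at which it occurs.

(L/D)max = 14.7, at CL = 0.815

For CD = CD0 + K·CL², (L/D)max occurs at CL* = √(CD0/K) and equals 1/(2√(K·CD0)).
(L/D)max = 1/(2√(0.0419 × 0.0278)) = 1/(2 × 0.03413) = 14.7
CL* = √(0.0278/0.0419) = 0.815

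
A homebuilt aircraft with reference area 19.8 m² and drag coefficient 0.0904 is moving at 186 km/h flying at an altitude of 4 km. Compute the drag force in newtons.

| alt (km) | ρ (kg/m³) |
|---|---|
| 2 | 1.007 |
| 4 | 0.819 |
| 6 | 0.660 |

At 4 km, from the table: ρ = 0.819 kg/m³.
Convert speed: v = 186 km/h ÷ 3.6 = 51.67 m/s.
D = ½ρv²S·CD = ½ × 0.819 × 51.67² × 19.8 × 0.0904 = 1960 N

D = 1960 N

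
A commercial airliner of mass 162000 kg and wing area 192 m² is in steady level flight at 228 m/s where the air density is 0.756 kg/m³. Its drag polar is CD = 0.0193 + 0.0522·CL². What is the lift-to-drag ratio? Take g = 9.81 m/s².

In steady level flight, lift balances weight: W = mg = 162000 × 9.81 = 1.5892×10^6 N.
Dynamic pressure q = 0.5 × 0.756 × 228² = 19650 Pa.
CL = 2W/(ρv²S) = 2×1.5892×10^6/(0.756×228²×192) = 0.4212.
CD = 0.0193 + 0.0522 × 0.4212² = 0.02856.
L/D = CL/CD = 0.4212 / 0.02856 = 14.7

L/D = 14.7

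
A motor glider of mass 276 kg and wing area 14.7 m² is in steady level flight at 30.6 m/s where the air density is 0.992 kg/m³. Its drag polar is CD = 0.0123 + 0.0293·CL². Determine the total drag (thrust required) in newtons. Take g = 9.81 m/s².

D = 115 N

Level flight ⇒ L = W = m·g = 276 × 9.81 = 2707.6 N.
Dynamic pressure q = 0.5 × 0.992 × 30.6² = 464.4 Pa.
CL = 2W/(ρv²S) = 2×2707.6/(0.992×30.6²×14.7) = 0.3966.
CD = 0.0123 + 0.0293 × 0.3966² = 0.01691.
D = q·S·CD = 464.4 × 14.7 × 0.01691 = 115.4 N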